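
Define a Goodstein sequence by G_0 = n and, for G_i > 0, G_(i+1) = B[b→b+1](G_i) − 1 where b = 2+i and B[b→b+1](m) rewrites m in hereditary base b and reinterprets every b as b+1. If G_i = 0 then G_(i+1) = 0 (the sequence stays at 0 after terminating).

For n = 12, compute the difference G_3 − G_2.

base 2: 12 = 2^(2 + 1) + 2^2; at 3: 3^(3 + 1) + 3^3 = 108; next = 107
base 3: 107 = 3^(3 + 1) + 2·3^2 + 2·3 + 2; at 4: 4^(4 + 1) + 2·4^2 + 2·4 + 2 = 1066; next = 1065
base 4: 1065 = 4^(4 + 1) + 2·4^2 + 2·4 + 1; at 5: 5^(5 + 1) + 2·5^2 + 2·5 + 1 = 15686; next = 15685

14620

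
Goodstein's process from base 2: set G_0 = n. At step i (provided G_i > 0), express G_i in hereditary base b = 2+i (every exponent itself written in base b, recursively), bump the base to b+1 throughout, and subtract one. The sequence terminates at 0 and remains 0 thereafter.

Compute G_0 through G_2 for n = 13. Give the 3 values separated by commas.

13, 108, 1279

i=0: 13 = 2^(2 + 1) + 2^2 + 1 (b=2); 2→3: 3^(3 + 1) + 3^3 + 1 = 109; 109−1 = 108
i=1: 108 = 3^(3 + 1) + 3^3 (b=3); 3→4: 4^(4 + 1) + 4^4 = 1280; 1280−1 = 1279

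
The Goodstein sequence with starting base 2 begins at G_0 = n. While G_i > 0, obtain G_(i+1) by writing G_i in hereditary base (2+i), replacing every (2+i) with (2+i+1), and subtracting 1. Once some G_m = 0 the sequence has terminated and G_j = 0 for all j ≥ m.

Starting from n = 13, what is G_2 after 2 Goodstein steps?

(0) 13|_2 = 2^(2 + 1) + 2^2 + 1 ↦ 3^(3 + 1) + 3^3 + 1|_3 = 109 ⇒ 108
(1) 108|_3 = 3^(3 + 1) + 3^3 ↦ 4^(4 + 1) + 4^4|_4 = 1280 ⇒ 1279
(2) 1279|_4 = 4^(4 + 1) + 3·4^3 + 3·4^2 + 3·4 + 3 ↦ 5^(5 + 1) + 3·5^3 + 3·5^2 + 3·5 + 3|_5 = 16093 ⇒ 16092

1279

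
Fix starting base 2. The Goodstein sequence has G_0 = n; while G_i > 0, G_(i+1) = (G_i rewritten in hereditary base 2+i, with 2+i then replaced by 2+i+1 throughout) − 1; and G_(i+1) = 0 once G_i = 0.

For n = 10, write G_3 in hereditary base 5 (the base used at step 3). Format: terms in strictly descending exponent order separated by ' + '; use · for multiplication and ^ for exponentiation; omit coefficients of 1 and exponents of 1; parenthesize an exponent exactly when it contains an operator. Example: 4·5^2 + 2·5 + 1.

5^(5 + 1)

(0) 10|_2 = 2^(2 + 1) + 2 ↦ 3^(3 + 1) + 3|_3 = 84 ⇒ 83
(1) 83|_3 = 3^(3 + 1) + 2 ↦ 4^(4 + 1) + 2|_4 = 1026 ⇒ 1025
(2) 1025|_4 = 4^(4 + 1) + 1 ↦ 5^(5 + 1) + 1|_5 = 15626 ⇒ 15625
(3) 15625|_5 = 5^(5 + 1) ↦ 6^(6 + 1)|_6 = 279936 ⇒ 279935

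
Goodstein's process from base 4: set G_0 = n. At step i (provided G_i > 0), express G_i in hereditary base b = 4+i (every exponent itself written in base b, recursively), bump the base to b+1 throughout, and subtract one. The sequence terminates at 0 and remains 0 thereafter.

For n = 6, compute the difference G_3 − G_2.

G_0=6  [base 4] 4 + 2  →[4↦5]→  5 + 2 = 7  −1 ⇒ G_1=6
G_1=6  [base 5] 5 + 1  →[5↦6]→  6 + 1 = 7  −1 ⇒ G_2=6
G_2=6  [base 6] 6  →[6↦7]→  7 = 7  −1 ⇒ G_3=6

0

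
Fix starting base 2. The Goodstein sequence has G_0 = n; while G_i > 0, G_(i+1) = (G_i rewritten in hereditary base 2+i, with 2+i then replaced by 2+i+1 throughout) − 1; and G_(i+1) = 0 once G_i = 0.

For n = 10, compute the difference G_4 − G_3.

base 2: 10 = 2^(2 + 1) + 2; at 3: 3^(3 + 1) + 3 = 84; next = 83
base 3: 83 = 3^(3 + 1) + 2; at 4: 4^(4 + 1) + 2 = 1026; next = 1025
base 4: 1025 = 4^(4 + 1) + 1; at 5: 5^(5 + 1) + 1 = 15626; next = 15625
base 5: 15625 = 5^(5 + 1); at 6: 6^(6 + 1) = 279936; next = 279935

264310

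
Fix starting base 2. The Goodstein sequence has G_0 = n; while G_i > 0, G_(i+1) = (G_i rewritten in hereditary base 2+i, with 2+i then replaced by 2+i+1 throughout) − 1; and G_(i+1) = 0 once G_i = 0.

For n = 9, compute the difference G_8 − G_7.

base 2: 9 = 2^(2 + 1) + 1; at 3: 3^(3 + 1) + 1 = 82; next = 81
base 3: 81 = 3^(3 + 1); at 4: 4^(4 + 1) = 1024; next = 1023
base 4: 1023 = 3·4^4 + 3·4^3 + 3·4^2 + 3·4 + 3; at 5: 3·5^5 + 3·5^3 + 3·5^2 + 3·5 + 3 = 9843; next = 9842
base 5: 9842 = 3·5^5 + 3·5^3 + 3·5^2 + 3·5 + 2; at 6: 3·6^6 + 3·6^3 + 3·6^2 + 3·6 + 2 = 140744; next = 140743
base 6: 140743 = 3·6^6 + 3·6^3 + 3·6^2 + 3·6 + 1; at 7: 3·7^7 + 3·7^3 + 3·7^2 + 3·7 + 1 = 2471827; next = 2471826
base 7: 2471826 = 3·7^7 + 3·7^3 + 3·7^2 + 3·7; at 8: 3·8^8 + 3·8^3 + 3·8^2 + 3·8 = 50333400; next = 50333399
base 8: 50333399 = 3·8^8 + 3·8^3 + 3·8^2 + 2·8 + 7; at 9: 3·9^9 + 3·9^3 + 3·9^2 + 2·9 + 7 = 1162263922; next = 1162263921
base 9: 1162263921 = 3·9^9 + 3·9^3 + 3·9^2 + 2·9 + 6; at 10: 3·10^10 + 3·10^3 + 3·10^2 + 2·10 + 6 = 30000003326; next = 30000003325

28837739404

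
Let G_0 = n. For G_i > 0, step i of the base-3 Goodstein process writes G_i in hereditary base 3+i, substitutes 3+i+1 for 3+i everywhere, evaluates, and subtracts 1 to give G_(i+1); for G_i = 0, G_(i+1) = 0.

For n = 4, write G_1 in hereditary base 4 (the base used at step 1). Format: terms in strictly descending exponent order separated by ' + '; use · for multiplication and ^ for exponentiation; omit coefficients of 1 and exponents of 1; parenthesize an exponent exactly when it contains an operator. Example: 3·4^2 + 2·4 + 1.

4

step 0: 4 = 3 + 1; sub 4 for 3: 4 + 1; = 5; G_1 = 5−1 = 4
step 1: 4 = 4; sub 5 for 4: 5; = 5; G_2 = 5−1 = 4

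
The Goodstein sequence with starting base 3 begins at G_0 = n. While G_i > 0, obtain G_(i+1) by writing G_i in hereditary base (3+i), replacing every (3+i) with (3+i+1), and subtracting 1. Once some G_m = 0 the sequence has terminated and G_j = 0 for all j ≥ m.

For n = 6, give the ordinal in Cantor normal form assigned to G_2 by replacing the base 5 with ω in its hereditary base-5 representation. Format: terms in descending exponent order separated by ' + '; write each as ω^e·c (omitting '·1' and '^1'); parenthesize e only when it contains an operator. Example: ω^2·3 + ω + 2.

step 0: 6 = 2·3; sub 4 for 3: 2·4; = 8; G_1 = 8−1 = 7
step 1: 7 = 4 + 3; sub 5 for 4: 5 + 3; = 8; G_2 = 8−1 = 7
step 2: 7 = 5 + 2; sub 6 for 5: 6 + 2; = 8; G_3 = 8−1 = 7

ω + 2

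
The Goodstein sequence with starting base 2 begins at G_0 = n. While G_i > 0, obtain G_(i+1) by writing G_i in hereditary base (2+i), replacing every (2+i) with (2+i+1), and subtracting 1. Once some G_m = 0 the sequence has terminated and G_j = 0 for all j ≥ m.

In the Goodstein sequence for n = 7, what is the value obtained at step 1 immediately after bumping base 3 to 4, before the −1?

260

step 0: 7 = 2^2 + 2 + 1; sub 3 for 2: 3^3 + 3 + 1; = 31; G_1 = 31−1 = 30
step 1: 30 = 3^3 + 3; sub 4 for 3: 4^4 + 4; = 260; G_2 = 260−1 = 259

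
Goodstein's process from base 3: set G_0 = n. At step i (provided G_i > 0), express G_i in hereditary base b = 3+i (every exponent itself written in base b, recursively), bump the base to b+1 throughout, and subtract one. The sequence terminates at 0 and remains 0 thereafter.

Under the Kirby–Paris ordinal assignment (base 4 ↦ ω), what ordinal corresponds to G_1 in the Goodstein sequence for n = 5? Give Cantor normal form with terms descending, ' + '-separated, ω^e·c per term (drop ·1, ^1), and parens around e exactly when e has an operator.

ω + 1

G_0 = 5. HB_3(5) = 3 + 2. Bump = 6. G_1 = 5.
G_1 = 5. HB_4(5) = 4 + 1. Bump = 6. G_2 = 5.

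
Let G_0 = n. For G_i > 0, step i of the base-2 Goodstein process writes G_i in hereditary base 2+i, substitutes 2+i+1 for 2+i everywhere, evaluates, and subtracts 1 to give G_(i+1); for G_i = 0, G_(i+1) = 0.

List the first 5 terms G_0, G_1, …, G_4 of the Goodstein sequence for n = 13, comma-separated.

13, 108, 1279, 16092, 280711

i=0: 13 = 2^(2 + 1) + 2^2 + 1 (b=2); 2→3: 3^(3 + 1) + 3^3 + 1 = 109; 109−1 = 108
i=1: 108 = 3^(3 + 1) + 3^3 (b=3); 3→4: 4^(4 + 1) + 4^4 = 1280; 1280−1 = 1279
i=2: 1279 = 4^(4 + 1) + 3·4^3 + 3·4^2 + 3·4 + 3 (b=4); 4→5: 5^(5 + 1) + 3·5^3 + 3·5^2 + 3·5 + 3 = 16093; 16093−1 = 16092
i=3: 16092 = 5^(5 + 1) + 3·5^3 + 3·5^2 + 3·5 + 2 (b=5); 5→6: 6^(6 + 1) + 3·6^3 + 3·6^2 + 3·6 + 2 = 280712; 280712−1 = 280711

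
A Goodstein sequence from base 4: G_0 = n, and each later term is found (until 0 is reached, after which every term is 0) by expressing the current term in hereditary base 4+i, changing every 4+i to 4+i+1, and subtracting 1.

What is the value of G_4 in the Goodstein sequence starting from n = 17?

i=0: 17 = 4^2 + 1 (b=4); 4→5: 5^2 + 1 = 26; 26−1 = 25
i=1: 25 = 5^2 (b=5); 5→6: 6^2 = 36; 36−1 = 35
i=2: 35 = 5·6 + 5 (b=6); 6→7: 5·7 + 5 = 40; 40−1 = 39
i=3: 39 = 5·7 + 4 (b=7); 7→8: 5·8 + 4 = 44; 44−1 = 43
i=4: 43 = 5·8 + 3 (b=8); 8→9: 5·9 + 3 = 48; 48−1 = 47

43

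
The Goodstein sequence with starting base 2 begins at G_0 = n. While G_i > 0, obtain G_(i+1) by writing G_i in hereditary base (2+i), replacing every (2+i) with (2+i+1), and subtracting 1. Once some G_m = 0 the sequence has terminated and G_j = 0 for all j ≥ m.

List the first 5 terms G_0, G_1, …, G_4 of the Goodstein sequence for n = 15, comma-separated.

15, 111, 1283, 18752, 326593

G_0=15  [base 2] 2^(2 + 1) + 2^2 + 2 + 1  →[2↦3]→  3^(3 + 1) + 3^3 + 3 + 1 = 112  −1 ⇒ G_1=111
G_1=111  [base 3] 3^(3 + 1) + 3^3 + 3  →[3↦4]→  4^(4 + 1) + 4^4 + 4 = 1284  −1 ⇒ G_2=1283
G_2=1283  [base 4] 4^(4 + 1) + 4^4 + 3  →[4↦5]→  5^(5 + 1) + 5^5 + 3 = 18753  −1 ⇒ G_3=18752
G_3=18752  [base 5] 5^(5 + 1) + 5^5 + 2  →[5↦6]→  6^(6 + 1) + 6^6 + 2 = 326594  −1 ⇒ G_4=326593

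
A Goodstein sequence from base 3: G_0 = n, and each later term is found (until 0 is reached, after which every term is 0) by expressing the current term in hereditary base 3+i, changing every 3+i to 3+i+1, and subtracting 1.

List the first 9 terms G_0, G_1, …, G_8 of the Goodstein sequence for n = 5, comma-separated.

G_0=5  [base 3] 3 + 2  →[3↦4]→  4 + 2 = 6  −1 ⇒ G_1=5
G_1=5  [base 4] 4 + 1  →[4↦5]→  5 + 1 = 6  −1 ⇒ G_2=5
G_2=5  [base 5] 5  →[5↦6]→  6 = 6  −1 ⇒ G_3=5
G_3=5  [base 6] 5  →[6↦7]→  5 = 5  −1 ⇒ G_4=4
G_4=4  [base 7] 4  →[7↦8]→  4 = 4  −1 ⇒ G_5=3
G_5=3  [base 8] 3  →[8↦9]→  3 = 3  −1 ⇒ G_6=2
G_6=2  [base 9] 2  →[9↦10]→  2 = 2  −1 ⇒ G_7=1
G_7=1  [base 10] 1  →[10↦11]→  1 = 1  −1 ⇒ G_8=0

5, 5, 5, 5, 4, 3, 2, 1, 0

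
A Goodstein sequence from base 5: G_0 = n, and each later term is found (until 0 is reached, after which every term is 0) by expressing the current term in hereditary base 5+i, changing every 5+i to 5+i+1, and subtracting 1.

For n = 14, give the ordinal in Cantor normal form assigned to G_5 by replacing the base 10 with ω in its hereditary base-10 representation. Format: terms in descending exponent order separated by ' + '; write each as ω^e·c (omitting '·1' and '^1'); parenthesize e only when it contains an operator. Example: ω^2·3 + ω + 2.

base 5: 14 = 2·5 + 4; at 6: 2·6 + 4 = 16; next = 15
base 6: 15 = 2·6 + 3; at 7: 2·7 + 3 = 17; next = 16
base 7: 16 = 2·7 + 2; at 8: 2·8 + 2 = 18; next = 17
base 8: 17 = 2·8 + 1; at 9: 2·9 + 1 = 19; next = 18
base 9: 18 = 2·9; at 10: 2·10 = 20; next = 19
base 10: 19 = 10 + 9; at 11: 11 + 9 = 20; next = 19

ω + 9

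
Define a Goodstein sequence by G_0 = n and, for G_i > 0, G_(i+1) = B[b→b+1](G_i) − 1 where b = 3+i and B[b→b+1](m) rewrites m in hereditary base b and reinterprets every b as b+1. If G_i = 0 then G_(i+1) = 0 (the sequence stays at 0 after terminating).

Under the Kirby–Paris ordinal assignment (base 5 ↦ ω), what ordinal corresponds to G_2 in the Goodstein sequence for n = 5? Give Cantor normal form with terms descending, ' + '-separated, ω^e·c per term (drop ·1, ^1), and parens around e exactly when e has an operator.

5 —HB3→ 3 + 2 —bump→ 4 + 2 = 6 —(−1)→ 5
5 —HB4→ 4 + 1 —bump→ 5 + 1 = 6 —(−1)→ 5
5 —HB5→ 5 —bump→ 6 = 6 —(−1)→ 5

ω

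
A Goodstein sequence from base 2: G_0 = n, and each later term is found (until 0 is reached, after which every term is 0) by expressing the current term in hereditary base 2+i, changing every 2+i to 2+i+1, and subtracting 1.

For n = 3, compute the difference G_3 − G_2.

-1

i=0: 3 = 2 + 1 (b=2); 2→3: 3 + 1 = 4; 4−1 = 3
i=1: 3 = 3 (b=3); 3→4: 4 = 4; 4−1 = 3
i=2: 3 = 3 (b=4); 4→5: 3 = 3; 3−1 = 2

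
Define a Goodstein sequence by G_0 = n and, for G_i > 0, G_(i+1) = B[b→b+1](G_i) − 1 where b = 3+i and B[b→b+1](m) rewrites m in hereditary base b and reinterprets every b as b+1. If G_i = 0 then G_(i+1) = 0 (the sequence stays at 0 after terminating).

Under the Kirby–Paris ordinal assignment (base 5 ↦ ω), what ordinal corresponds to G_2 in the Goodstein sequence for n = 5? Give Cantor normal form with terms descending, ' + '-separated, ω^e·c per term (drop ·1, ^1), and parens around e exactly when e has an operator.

(0) 5|_3 = 3 + 2 ↦ 4 + 2|_4 = 6 ⇒ 5
(1) 5|_4 = 4 + 1 ↦ 5 + 1|_5 = 6 ⇒ 5
(2) 5|_5 = 5 ↦ 6|_6 = 6 ⇒ 5

ω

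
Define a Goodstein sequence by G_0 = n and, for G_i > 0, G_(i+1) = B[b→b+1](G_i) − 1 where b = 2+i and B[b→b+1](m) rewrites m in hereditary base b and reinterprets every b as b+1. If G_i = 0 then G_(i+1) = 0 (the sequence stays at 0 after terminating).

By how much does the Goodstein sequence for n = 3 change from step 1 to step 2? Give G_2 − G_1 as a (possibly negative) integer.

G_0=3  [base 2] 2 + 1  →[2↦3]→  3 + 1 = 4  −1 ⇒ G_1=3
G_1=3  [base 3] 3  →[3↦4]→  4 = 4  −1 ⇒ G_2=3

0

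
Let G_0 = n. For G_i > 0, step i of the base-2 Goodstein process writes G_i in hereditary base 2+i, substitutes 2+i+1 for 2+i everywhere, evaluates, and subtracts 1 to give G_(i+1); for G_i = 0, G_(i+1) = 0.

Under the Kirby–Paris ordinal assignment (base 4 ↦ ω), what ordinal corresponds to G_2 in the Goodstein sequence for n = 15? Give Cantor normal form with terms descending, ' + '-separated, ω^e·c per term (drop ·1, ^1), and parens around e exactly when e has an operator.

base 2: 15 = 2^(2 + 1) + 2^2 + 2 + 1; at 3: 3^(3 + 1) + 3^3 + 3 + 1 = 112; next = 111
base 3: 111 = 3^(3 + 1) + 3^3 + 3; at 4: 4^(4 + 1) + 4^4 + 4 = 1284; next = 1283
base 4: 1283 = 4^(4 + 1) + 4^4 + 3; at 5: 5^(5 + 1) + 5^5 + 3 = 18753; next = 18752

ω^(ω + 1) + ω^ω + 3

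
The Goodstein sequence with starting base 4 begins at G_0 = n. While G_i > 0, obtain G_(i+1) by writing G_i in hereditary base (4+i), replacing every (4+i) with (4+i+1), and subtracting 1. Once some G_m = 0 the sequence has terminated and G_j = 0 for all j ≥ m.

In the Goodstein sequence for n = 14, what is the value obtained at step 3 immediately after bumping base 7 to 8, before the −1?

14 —HB4→ 3·4 + 2 —bump→ 3·5 + 2 = 17 —(−1)→ 16
16 —HB5→ 3·5 + 1 —bump→ 3·6 + 1 = 19 —(−1)→ 18
18 —HB6→ 3·6 —bump→ 3·7 = 21 —(−1)→ 20
20 —HB7→ 2·7 + 6 —bump→ 2·8 + 6 = 22 —(−1)→ 21

22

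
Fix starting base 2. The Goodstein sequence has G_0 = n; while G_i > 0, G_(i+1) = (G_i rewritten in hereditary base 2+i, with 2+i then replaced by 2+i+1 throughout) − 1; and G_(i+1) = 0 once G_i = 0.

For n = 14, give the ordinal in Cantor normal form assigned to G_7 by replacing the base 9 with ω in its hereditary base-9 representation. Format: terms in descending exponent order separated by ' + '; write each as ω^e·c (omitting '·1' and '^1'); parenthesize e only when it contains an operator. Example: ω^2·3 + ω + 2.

ω^(ω + 1) + ω^5·5 + ω^4·5 + ω^3·5 + ω^2·5 + ω·5 + 2

G_0 = 14. HB_2(14) = 2^(2 + 1) + 2^2 + 2. Bump = 111. G_1 = 110.
G_1 = 110. HB_3(110) = 3^(3 + 1) + 3^3 + 2. Bump = 1282. G_2 = 1281.
G_2 = 1281. HB_4(1281) = 4^(4 + 1) + 4^4 + 1. Bump = 18751. G_3 = 18750.
G_3 = 18750. HB_5(18750) = 5^(5 + 1) + 5^5. Bump = 326592. G_4 = 326591.
G_4 = 326591. HB_6(326591) = 6^(6 + 1) + 5·6^5 + 5·6^4 + 5·6^3 + 5·6^2 + 5·6 + 5. Bump = 5862841. G_5 = 5862840.
G_5 = 5862840. HB_7(5862840) = 7^(7 + 1) + 5·7^5 + 5·7^4 + 5·7^3 + 5·7^2 + 5·7 + 4. Bump = 134404972. G_6 = 134404971.
G_6 = 134404971. HB_8(134404971) = 8^(8 + 1) + 5·8^5 + 5·8^4 + 5·8^3 + 5·8^2 + 5·8 + 3. Bump = 3487116549. G_7 = 3487116548.
G_7 = 3487116548. HB_9(3487116548) = 9^(9 + 1) + 5·9^5 + 5·9^4 + 5·9^3 + 5·9^2 + 5·9 + 2. Bump = 100000555552. G_8 = 100000555551.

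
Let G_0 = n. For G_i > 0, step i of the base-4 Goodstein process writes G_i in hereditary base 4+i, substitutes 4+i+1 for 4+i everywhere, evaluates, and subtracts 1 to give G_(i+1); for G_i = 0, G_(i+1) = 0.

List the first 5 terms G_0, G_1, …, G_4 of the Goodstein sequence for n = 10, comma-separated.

10 —HB4→ 2·4 + 2 —bump→ 2·5 + 2 = 12 —(−1)→ 11
11 —HB5→ 2·5 + 1 —bump→ 2·6 + 1 = 13 —(−1)→ 12
12 —HB6→ 2·6 —bump→ 2·7 = 14 —(−1)→ 13
13 —HB7→ 7 + 6 —bump→ 8 + 6 = 14 —(−1)→ 13

10, 11, 12, 13, 13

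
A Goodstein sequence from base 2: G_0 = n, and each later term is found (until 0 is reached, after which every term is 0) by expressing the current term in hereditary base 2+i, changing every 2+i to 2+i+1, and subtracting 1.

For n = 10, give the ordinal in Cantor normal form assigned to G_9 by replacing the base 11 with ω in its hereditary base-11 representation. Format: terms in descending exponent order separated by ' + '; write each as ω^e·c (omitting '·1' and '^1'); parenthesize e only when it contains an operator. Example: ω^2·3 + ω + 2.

ω^ω·5 + ω^5·5 + ω^4·5 + ω^3·5 + ω^2·5 + ω·5

(0) 10|_2 = 2^(2 + 1) + 2 ↦ 3^(3 + 1) + 3|_3 = 84 ⇒ 83
(1) 83|_3 = 3^(3 + 1) + 2 ↦ 4^(4 + 1) + 2|_4 = 1026 ⇒ 1025
(2) 1025|_4 = 4^(4 + 1) + 1 ↦ 5^(5 + 1) + 1|_5 = 15626 ⇒ 15625
(3) 15625|_5 = 5^(5 + 1) ↦ 6^(6 + 1)|_6 = 279936 ⇒ 279935
(4) 279935|_6 = 5·6^6 + 5·6^5 + 5·6^4 + 5·6^3 + 5·6^2 + 5·6 + 5 ↦ 5·7^7 + 5·7^5 + 5·7^4 + 5·7^3 + 5·7^2 + 5·7 + 5|_7 = 4215755 ⇒ 4215754
(5) 4215754|_7 = 5·7^7 + 5·7^5 + 5·7^4 + 5·7^3 + 5·7^2 + 5·7 + 4 ↦ 5·8^8 + 5·8^5 + 5·8^4 + 5·8^3 + 5·8^2 + 5·8 + 4|_8 = 84073324 ⇒ 84073323
(6) 84073323|_8 = 5·8^8 + 5·8^5 + 5·8^4 + 5·8^3 + 5·8^2 + 5·8 + 3 ↦ 5·9^9 + 5·9^5 + 5·9^4 + 5·9^3 + 5·9^2 + 5·9 + 3|_9 = 1937434593 ⇒ 1937434592
(7) 1937434592|_9 = 5·9^9 + 5·9^5 + 5·9^4 + 5·9^3 + 5·9^2 + 5·9 + 2 ↦ 5·10^10 + 5·10^5 + 5·10^4 + 5·10^3 + 5·10^2 + 5·10 + 2|_10 = 50000555552 ⇒ 50000555551
(8) 50000555551|_10 = 5·10^10 + 5·10^5 + 5·10^4 + 5·10^3 + 5·10^2 + 5·10 + 1 ↦ 5·11^11 + 5·11^5 + 5·11^4 + 5·11^3 + 5·11^2 + 5·11 + 1|_11 = 1426559238831 ⇒ 1426559238830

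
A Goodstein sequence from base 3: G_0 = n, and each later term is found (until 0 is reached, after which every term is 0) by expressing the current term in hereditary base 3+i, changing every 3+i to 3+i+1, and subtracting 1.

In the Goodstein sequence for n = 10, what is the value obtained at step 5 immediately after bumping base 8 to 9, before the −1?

37

(0) 10|_3 = 3^2 + 1 ↦ 4^2 + 1|_4 = 17 ⇒ 16
(1) 16|_4 = 4^2 ↦ 5^2|_5 = 25 ⇒ 24
(2) 24|_5 = 4·5 + 4 ↦ 4·6 + 4|_6 = 28 ⇒ 27
(3) 27|_6 = 4·6 + 3 ↦ 4·7 + 3|_7 = 31 ⇒ 30
(4) 30|_7 = 4·7 + 2 ↦ 4·8 + 2|_8 = 34 ⇒ 33
(5) 33|_8 = 4·8 + 1 ↦ 4·9 + 1|_9 = 37 ⇒ 36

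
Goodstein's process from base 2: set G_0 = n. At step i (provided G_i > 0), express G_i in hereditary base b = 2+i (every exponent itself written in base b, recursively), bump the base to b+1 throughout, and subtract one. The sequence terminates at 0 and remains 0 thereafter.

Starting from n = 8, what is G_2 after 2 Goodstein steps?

553

base 2: 8 = 2^(2 + 1); at 3: 3^(3 + 1) = 81; next = 80
base 3: 80 = 2·3^3 + 2·3^2 + 2·3 + 2; at 4: 2·4^4 + 2·4^2 + 2·4 + 2 = 554; next = 553
base 4: 553 = 2·4^4 + 2·4^2 + 2·4 + 1; at 5: 2·5^5 + 2·5^2 + 2·5 + 1 = 6311; next = 6310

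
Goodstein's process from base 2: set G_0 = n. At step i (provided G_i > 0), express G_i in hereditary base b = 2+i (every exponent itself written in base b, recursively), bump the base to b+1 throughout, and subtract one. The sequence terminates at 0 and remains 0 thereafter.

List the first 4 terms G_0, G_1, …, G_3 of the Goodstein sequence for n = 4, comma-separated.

[0] 4 ≡ 2^2 (base 2). Lift 3: 27. −1: 26.
[1] 26 ≡ 2·3^2 + 2·3 + 2 (base 3). Lift 4: 42. −1: 41.
[2] 41 ≡ 2·4^2 + 2·4 + 1 (base 4). Lift 5: 61. −1: 60.

4, 26, 41, 60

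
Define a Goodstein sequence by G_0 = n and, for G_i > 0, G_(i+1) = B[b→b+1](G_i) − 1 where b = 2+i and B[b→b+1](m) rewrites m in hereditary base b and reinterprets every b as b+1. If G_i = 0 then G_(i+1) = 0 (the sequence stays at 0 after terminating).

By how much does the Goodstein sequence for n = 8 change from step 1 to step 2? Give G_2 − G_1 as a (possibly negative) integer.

i=0: 8 = 2^(2 + 1) (b=2); 2→3: 3^(3 + 1) = 81; 81−1 = 80
i=1: 80 = 2·3^3 + 2·3^2 + 2·3 + 2 (b=3); 3→4: 2·4^4 + 2·4^2 + 2·4 + 2 = 554; 554−1 = 553

473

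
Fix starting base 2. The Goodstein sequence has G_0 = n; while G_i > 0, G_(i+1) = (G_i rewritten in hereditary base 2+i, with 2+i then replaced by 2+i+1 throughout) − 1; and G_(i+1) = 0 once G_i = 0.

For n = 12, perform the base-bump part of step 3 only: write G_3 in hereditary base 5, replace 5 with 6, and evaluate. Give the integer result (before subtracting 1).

i=0: 12 = 2^(2 + 1) + 2^2 (b=2); 2→3: 3^(3 + 1) + 3^3 = 108; 108−1 = 107
i=1: 107 = 3^(3 + 1) + 2·3^2 + 2·3 + 2 (b=3); 3→4: 4^(4 + 1) + 2·4^2 + 2·4 + 2 = 1066; 1066−1 = 1065
i=2: 1065 = 4^(4 + 1) + 2·4^2 + 2·4 + 1 (b=4); 4→5: 5^(5 + 1) + 2·5^2 + 2·5 + 1 = 15686; 15686−1 = 15685
i=3: 15685 = 5^(5 + 1) + 2·5^2 + 2·5 (b=5); 5→6: 6^(6 + 1) + 2·6^2 + 2·6 = 280020; 280020−1 = 280019

280020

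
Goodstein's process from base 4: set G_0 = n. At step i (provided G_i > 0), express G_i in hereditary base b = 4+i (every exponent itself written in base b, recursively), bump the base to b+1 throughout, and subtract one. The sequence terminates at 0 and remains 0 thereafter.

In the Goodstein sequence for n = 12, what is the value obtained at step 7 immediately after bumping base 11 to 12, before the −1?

(0) 12|_4 = 3·4 ↦ 3·5|_5 = 15 ⇒ 14
(1) 14|_5 = 2·5 + 4 ↦ 2·6 + 4|_6 = 16 ⇒ 15
(2) 15|_6 = 2·6 + 3 ↦ 2·7 + 3|_7 = 17 ⇒ 16
(3) 16|_7 = 2·7 + 2 ↦ 2·8 + 2|_8 = 18 ⇒ 17
(4) 17|_8 = 2·8 + 1 ↦ 2·9 + 1|_9 = 19 ⇒ 18
(5) 18|_9 = 2·9 ↦ 2·10|_10 = 20 ⇒ 19
(6) 19|_10 = 10 + 9 ↦ 11 + 9|_11 = 20 ⇒ 19

20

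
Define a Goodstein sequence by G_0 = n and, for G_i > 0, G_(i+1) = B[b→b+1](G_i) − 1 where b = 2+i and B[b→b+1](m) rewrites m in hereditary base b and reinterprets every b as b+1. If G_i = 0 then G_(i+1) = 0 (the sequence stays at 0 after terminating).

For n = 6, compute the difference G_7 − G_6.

144904

i=0: 6 = 2^2 + 2 (b=2); 2→3: 3^3 + 3 = 30; 30−1 = 29
i=1: 29 = 3^3 + 2 (b=3); 3→4: 4^4 + 2 = 258; 258−1 = 257
i=2: 257 = 4^4 + 1 (b=4); 4→5: 5^5 + 1 = 3126; 3126−1 = 3125
i=3: 3125 = 5^5 (b=5); 5→6: 6^6 = 46656; 46656−1 = 46655
i=4: 46655 = 5·6^5 + 5·6^4 + 5·6^3 + 5·6^2 + 5·6 + 5 (b=6); 6→7: 5·7^5 + 5·7^4 + 5·7^3 + 5·7^2 + 5·7 + 5 = 98040; 98040−1 = 98039
i=5: 98039 = 5·7^5 + 5·7^4 + 5·7^3 + 5·7^2 + 5·7 + 4 (b=7); 7→8: 5·8^5 + 5·8^4 + 5·8^3 + 5·8^2 + 5·8 + 4 = 187244; 187244−1 = 187243
i=6: 187243 = 5·8^5 + 5·8^4 + 5·8^3 + 5·8^2 + 5·8 + 3 (b=8); 8→9: 5·9^5 + 5·9^4 + 5·9^3 + 5·9^2 + 5·9 + 3 = 332148; 332148−1 = 332147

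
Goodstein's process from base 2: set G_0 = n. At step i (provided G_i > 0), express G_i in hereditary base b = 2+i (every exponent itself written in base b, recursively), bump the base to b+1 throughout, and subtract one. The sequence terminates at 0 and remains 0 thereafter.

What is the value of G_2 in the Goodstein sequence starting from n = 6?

257

[0] 6 ≡ 2^2 + 2 (base 2). Lift 3: 30. −1: 29.
[1] 29 ≡ 3^3 + 2 (base 3). Lift 4: 258. −1: 257.
[2] 257 ≡ 4^4 + 1 (base 4). Lift 5: 3126. −1: 3125.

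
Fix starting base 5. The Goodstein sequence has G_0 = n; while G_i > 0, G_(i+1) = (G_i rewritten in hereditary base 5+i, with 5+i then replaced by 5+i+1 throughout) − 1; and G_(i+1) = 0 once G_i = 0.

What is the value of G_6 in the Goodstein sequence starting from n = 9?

base 5: 9 = 5 + 4; at 6: 6 + 4 = 10; next = 9
base 6: 9 = 6 + 3; at 7: 7 + 3 = 10; next = 9
base 7: 9 = 7 + 2; at 8: 8 + 2 = 10; next = 9
base 8: 9 = 8 + 1; at 9: 9 + 1 = 10; next = 9
base 9: 9 = 9; at 10: 10 = 10; next = 9
base 10: 9 = 9; at 11: 9 = 9; next = 8

8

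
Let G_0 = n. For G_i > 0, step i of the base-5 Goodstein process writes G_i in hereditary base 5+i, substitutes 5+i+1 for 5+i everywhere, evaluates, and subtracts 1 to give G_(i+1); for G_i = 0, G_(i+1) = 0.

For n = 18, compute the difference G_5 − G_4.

1

[0] 18 ≡ 3·5 + 3 (base 5). Lift 6: 21. −1: 20.
[1] 20 ≡ 3·6 + 2 (base 6). Lift 7: 23. −1: 22.
[2] 22 ≡ 3·7 + 1 (base 7). Lift 8: 25. −1: 24.
[3] 24 ≡ 3·8 (base 8). Lift 9: 27. −1: 26.
[4] 26 ≡ 2·9 + 8 (base 9). Lift 10: 28. −1: 27.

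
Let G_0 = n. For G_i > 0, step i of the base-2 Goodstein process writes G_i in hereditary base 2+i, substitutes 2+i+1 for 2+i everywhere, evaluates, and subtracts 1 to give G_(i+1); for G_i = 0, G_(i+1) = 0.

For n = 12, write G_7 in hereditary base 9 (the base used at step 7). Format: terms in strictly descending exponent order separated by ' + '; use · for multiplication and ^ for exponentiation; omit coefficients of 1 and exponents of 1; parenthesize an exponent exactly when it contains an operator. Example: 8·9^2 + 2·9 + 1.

9^(9 + 1) + 2·9^2 + 9 + 2

i=0: 12 = 2^(2 + 1) + 2^2 (b=2); 2→3: 3^(3 + 1) + 3^3 = 108; 108−1 = 107
i=1: 107 = 3^(3 + 1) + 2·3^2 + 2·3 + 2 (b=3); 3→4: 4^(4 + 1) + 2·4^2 + 2·4 + 2 = 1066; 1066−1 = 1065
i=2: 1065 = 4^(4 + 1) + 2·4^2 + 2·4 + 1 (b=4); 4→5: 5^(5 + 1) + 2·5^2 + 2·5 + 1 = 15686; 15686−1 = 15685
i=3: 15685 = 5^(5 + 1) + 2·5^2 + 2·5 (b=5); 5→6: 6^(6 + 1) + 2·6^2 + 2·6 = 280020; 280020−1 = 280019
i=4: 280019 = 6^(6 + 1) + 2·6^2 + 6 + 5 (b=6); 6→7: 7^(7 + 1) + 2·7^2 + 7 + 5 = 5764911; 5764911−1 = 5764910
i=5: 5764910 = 7^(7 + 1) + 2·7^2 + 7 + 4 (b=7); 7→8: 8^(8 + 1) + 2·8^2 + 8 + 4 = 134217868; 134217868−1 = 134217867
i=6: 134217867 = 8^(8 + 1) + 2·8^2 + 8 + 3 (b=8); 8→9: 9^(9 + 1) + 2·9^2 + 9 + 3 = 3486784575; 3486784575−1 = 3486784574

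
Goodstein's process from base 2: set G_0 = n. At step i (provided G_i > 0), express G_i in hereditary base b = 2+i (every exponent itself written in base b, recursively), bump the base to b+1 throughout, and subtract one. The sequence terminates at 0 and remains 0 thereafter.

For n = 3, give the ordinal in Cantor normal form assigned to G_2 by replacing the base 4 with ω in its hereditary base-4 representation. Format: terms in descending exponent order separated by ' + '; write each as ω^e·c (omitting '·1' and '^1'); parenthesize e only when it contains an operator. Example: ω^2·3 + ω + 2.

3

3 —HB2→ 2 + 1 —bump→ 3 + 1 = 4 —(−1)→ 3
3 —HB3→ 3 —bump→ 4 = 4 —(−1)→ 3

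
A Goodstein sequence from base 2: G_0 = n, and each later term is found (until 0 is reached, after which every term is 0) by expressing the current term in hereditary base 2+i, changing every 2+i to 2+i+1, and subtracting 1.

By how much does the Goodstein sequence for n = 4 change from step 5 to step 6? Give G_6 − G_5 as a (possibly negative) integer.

[0] 4 ≡ 2^2 (base 2). Lift 3: 27. −1: 26.
[1] 26 ≡ 2·3^2 + 2·3 + 2 (base 3). Lift 4: 42. −1: 41.
[2] 41 ≡ 2·4^2 + 2·4 + 1 (base 4). Lift 5: 61. −1: 60.
[3] 60 ≡ 2·5^2 + 2·5 (base 5). Lift 6: 84. −1: 83.
[4] 83 ≡ 2·6^2 + 6 + 5 (base 6). Lift 7: 110. −1: 109.
[5] 109 ≡ 2·7^2 + 7 + 4 (base 7). Lift 8: 140. −1: 139.

30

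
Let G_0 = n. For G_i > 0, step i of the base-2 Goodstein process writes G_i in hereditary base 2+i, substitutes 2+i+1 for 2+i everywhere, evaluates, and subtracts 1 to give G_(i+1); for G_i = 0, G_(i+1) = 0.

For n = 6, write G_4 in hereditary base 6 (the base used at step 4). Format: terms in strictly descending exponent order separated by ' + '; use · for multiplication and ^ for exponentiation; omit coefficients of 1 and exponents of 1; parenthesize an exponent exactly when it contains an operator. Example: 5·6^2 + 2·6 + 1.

5·6^5 + 5·6^4 + 5·6^3 + 5·6^2 + 5·6 + 5

6 —HB2→ 2^2 + 2 —bump→ 3^3 + 3 = 30 —(−1)→ 29
29 —HB3→ 3^3 + 2 —bump→ 4^4 + 2 = 258 —(−1)→ 257
257 —HB4→ 4^4 + 1 —bump→ 5^5 + 1 = 3126 —(−1)→ 3125
3125 —HB5→ 5^5 —bump→ 6^6 = 46656 —(−1)→ 46655
46655 —HB6→ 5·6^5 + 5·6^4 + 5·6^3 + 5·6^2 + 5·6 + 5 —bump→ 5·7^5 + 5·7^4 + 5·7^3 + 5·7^2 + 5·7 + 5 = 98040 —(−1)→ 98039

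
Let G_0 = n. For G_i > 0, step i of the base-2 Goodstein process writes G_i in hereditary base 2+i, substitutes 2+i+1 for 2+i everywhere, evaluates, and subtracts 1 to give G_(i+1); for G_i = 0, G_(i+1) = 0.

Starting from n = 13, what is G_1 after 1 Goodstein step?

G_0 = 13. HB_2(13) = 2^(2 + 1) + 2^2 + 1. Bump = 109. G_1 = 108.
G_1 = 108. HB_3(108) = 3^(3 + 1) + 3^3. Bump = 1280. G_2 = 1279.

108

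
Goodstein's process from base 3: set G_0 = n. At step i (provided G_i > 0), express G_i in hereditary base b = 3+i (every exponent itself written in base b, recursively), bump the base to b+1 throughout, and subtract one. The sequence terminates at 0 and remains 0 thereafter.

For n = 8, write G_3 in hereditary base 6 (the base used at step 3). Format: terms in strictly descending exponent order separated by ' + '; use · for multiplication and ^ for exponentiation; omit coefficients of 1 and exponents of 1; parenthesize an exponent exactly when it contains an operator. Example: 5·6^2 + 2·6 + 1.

G_0 = 8. HB_3(8) = 2·3 + 2. Bump = 10. G_1 = 9.
G_1 = 9. HB_4(9) = 2·4 + 1. Bump = 11. G_2 = 10.
G_2 = 10. HB_5(10) = 2·5. Bump = 12. G_3 = 11.

6 + 5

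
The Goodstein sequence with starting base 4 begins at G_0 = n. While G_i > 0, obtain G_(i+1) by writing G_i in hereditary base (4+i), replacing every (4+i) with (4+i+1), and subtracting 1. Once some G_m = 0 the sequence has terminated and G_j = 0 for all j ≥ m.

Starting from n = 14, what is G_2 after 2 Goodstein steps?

i=0: 14 = 3·4 + 2 (b=4); 4→5: 3·5 + 2 = 17; 17−1 = 16
i=1: 16 = 3·5 + 1 (b=5); 5→6: 3·6 + 1 = 19; 19−1 = 18
i=2: 18 = 3·6 (b=6); 6→7: 3·7 = 21; 21−1 = 20

18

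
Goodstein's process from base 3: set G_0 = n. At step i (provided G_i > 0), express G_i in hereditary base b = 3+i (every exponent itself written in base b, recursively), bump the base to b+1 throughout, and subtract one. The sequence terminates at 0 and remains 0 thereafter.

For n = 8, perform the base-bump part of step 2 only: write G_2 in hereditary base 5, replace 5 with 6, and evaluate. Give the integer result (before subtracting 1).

12

G_0 = 8. HB_3(8) = 2·3 + 2. Bump = 10. G_1 = 9.
G_1 = 9. HB_4(9) = 2·4 + 1. Bump = 11. G_2 = 10.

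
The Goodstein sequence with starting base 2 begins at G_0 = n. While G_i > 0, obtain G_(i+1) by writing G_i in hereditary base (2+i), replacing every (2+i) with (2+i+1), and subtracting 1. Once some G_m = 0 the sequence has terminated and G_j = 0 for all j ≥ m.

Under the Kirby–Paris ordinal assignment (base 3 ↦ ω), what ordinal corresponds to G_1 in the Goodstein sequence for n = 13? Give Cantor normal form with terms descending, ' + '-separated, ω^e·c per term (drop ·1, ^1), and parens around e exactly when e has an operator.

ω^(ω + 1) + ω^ω

base 2: 13 = 2^(2 + 1) + 2^2 + 1; at 3: 3^(3 + 1) + 3^3 + 1 = 109; next = 108
base 3: 108 = 3^(3 + 1) + 3^3; at 4: 4^(4 + 1) + 4^4 = 1280; next = 1279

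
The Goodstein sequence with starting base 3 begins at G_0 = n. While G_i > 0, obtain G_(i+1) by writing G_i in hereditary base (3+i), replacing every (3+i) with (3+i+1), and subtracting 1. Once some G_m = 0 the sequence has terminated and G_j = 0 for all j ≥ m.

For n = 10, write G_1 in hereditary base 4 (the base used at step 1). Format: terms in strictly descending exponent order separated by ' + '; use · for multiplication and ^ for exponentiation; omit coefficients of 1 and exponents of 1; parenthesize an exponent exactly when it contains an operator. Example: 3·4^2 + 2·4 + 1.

G_0 = 10. HB_3(10) = 3^2 + 1. Bump = 17. G_1 = 16.
G_1 = 16. HB_4(16) = 4^2. Bump = 25. G_2 = 24.

4^2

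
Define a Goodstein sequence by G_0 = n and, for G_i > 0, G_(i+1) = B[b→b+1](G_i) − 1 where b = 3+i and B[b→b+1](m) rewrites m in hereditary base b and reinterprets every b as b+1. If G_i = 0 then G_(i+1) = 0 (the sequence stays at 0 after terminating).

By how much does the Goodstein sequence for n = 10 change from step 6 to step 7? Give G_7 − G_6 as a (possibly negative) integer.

3

(0) 10|_3 = 3^2 + 1 ↦ 4^2 + 1|_4 = 17 ⇒ 16
(1) 16|_4 = 4^2 ↦ 5^2|_5 = 25 ⇒ 24
(2) 24|_5 = 4·5 + 4 ↦ 4·6 + 4|_6 = 28 ⇒ 27
(3) 27|_6 = 4·6 + 3 ↦ 4·7 + 3|_7 = 31 ⇒ 30
(4) 30|_7 = 4·7 + 2 ↦ 4·8 + 2|_8 = 34 ⇒ 33
(5) 33|_8 = 4·8 + 1 ↦ 4·9 + 1|_9 = 37 ⇒ 36
(6) 36|_9 = 4·9 ↦ 4·10|_10 = 40 ⇒ 39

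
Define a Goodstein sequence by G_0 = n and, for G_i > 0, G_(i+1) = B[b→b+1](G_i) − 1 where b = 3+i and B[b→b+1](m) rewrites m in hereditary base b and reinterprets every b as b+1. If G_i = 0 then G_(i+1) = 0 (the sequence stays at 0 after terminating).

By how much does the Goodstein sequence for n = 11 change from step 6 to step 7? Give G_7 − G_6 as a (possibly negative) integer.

step 0: 11 = 3^2 + 2; sub 4 for 3: 4^2 + 2; = 18; G_1 = 18−1 = 17
step 1: 17 = 4^2 + 1; sub 5 for 4: 5^2 + 1; = 26; G_2 = 26−1 = 25
step 2: 25 = 5^2; sub 6 for 5: 6^2; = 36; G_3 = 36−1 = 35
step 3: 35 = 5·6 + 5; sub 7 for 6: 5·7 + 5; = 40; G_4 = 40−1 = 39
step 4: 39 = 5·7 + 4; sub 8 for 7: 5·8 + 4; = 44; G_5 = 44−1 = 43
step 5: 43 = 5·8 + 3; sub 9 for 8: 5·9 + 3; = 48; G_6 = 48−1 = 47
step 6: 47 = 5·9 + 2; sub 10 for 9: 5·10 + 2; = 52; G_7 = 52−1 = 51

4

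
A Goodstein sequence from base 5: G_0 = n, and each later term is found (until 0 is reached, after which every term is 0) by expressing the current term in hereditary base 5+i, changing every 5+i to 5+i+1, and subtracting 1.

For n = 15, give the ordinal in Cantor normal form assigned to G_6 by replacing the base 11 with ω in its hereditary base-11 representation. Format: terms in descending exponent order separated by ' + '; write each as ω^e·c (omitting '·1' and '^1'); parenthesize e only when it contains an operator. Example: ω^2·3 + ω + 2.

[0] 15 ≡ 3·5 (base 5). Lift 6: 18. −1: 17.
[1] 17 ≡ 2·6 + 5 (base 6). Lift 7: 19. −1: 18.
[2] 18 ≡ 2·7 + 4 (base 7). Lift 8: 20. −1: 19.
[3] 19 ≡ 2·8 + 3 (base 8). Lift 9: 21. −1: 20.
[4] 20 ≡ 2·9 + 2 (base 9). Lift 10: 22. −1: 21.
[5] 21 ≡ 2·10 + 1 (base 10). Lift 11: 23. −1: 22.
[6] 22 ≡ 2·11 (base 11). Lift 12: 24. −1: 23.

ω·2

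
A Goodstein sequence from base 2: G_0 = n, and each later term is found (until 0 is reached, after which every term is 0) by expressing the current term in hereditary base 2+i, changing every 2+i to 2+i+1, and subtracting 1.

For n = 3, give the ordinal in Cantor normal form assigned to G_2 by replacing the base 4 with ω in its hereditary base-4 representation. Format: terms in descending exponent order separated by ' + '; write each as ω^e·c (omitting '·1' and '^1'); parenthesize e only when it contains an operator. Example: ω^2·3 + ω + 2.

3

G_0 = 3. HB_2(3) = 2 + 1. Bump = 4. G_1 = 3.
G_1 = 3. HB_3(3) = 3. Bump = 4. G_2 = 3.
G_2 = 3. HB_4(3) = 3. Bump = 3. G_3 = 2.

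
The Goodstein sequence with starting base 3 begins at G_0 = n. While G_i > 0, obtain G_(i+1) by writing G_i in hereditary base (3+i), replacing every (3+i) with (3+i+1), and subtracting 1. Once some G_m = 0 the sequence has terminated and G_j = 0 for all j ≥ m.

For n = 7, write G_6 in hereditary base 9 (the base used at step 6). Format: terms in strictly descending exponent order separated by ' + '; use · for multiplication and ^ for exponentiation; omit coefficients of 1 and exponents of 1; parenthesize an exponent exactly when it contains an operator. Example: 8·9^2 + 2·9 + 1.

9

base 3: 7 = 2·3 + 1; at 4: 2·4 + 1 = 9; next = 8
base 4: 8 = 2·4; at 5: 2·5 = 10; next = 9
base 5: 9 = 5 + 4; at 6: 6 + 4 = 10; next = 9
base 6: 9 = 6 + 3; at 7: 7 + 3 = 10; next = 9
base 7: 9 = 7 + 2; at 8: 8 + 2 = 10; next = 9
base 8: 9 = 8 + 1; at 9: 9 + 1 = 10; next = 9
base 9: 9 = 9; at 10: 10 = 10; next = 9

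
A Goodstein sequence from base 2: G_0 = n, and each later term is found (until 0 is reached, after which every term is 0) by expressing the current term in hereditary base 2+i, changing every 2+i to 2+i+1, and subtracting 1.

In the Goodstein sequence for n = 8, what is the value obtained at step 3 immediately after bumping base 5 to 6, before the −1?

93396

G_0=8  [base 2] 2^(2 + 1)  →[2↦3]→  3^(3 + 1) = 81  −1 ⇒ G_1=80
G_1=80  [base 3] 2·3^3 + 2·3^2 + 2·3 + 2  →[3↦4]→  2·4^4 + 2·4^2 + 2·4 + 2 = 554  −1 ⇒ G_2=553
G_2=553  [base 4] 2·4^4 + 2·4^2 + 2·4 + 1  →[4↦5]→  2·5^5 + 2·5^2 + 2·5 + 1 = 6311  −1 ⇒ G_3=6310
G_3=6310  [base 5] 2·5^5 + 2·5^2 + 2·5  →[5↦6]→  2·6^6 + 2·6^2 + 2·6 = 93396  −1 ⇒ G_4=93395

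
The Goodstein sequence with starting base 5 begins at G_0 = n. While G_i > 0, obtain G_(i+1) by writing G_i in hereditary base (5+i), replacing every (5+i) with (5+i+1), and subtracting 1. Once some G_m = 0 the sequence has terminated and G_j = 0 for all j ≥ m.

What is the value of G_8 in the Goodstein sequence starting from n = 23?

43

i=0: 23 = 4·5 + 3 (b=5); 5→6: 4·6 + 3 = 27; 27−1 = 26
i=1: 26 = 4·6 + 2 (b=6); 6→7: 4·7 + 2 = 30; 30−1 = 29
i=2: 29 = 4·7 + 1 (b=7); 7→8: 4·8 + 1 = 33; 33−1 = 32
i=3: 32 = 4·8 (b=8); 8→9: 4·9 = 36; 36−1 = 35
i=4: 35 = 3·9 + 8 (b=9); 9→10: 3·10 + 8 = 38; 38−1 = 37
i=5: 37 = 3·10 + 7 (b=10); 10→11: 3·11 + 7 = 40; 40−1 = 39
i=6: 39 = 3·11 + 6 (b=11); 11→12: 3·12 + 6 = 42; 42−1 = 41
i=7: 41 = 3·12 + 5 (b=12); 12→13: 3·13 + 5 = 44; 44−1 = 43
i=8: 43 = 3·13 + 4 (b=13); 13→14: 3·14 + 4 = 46; 46−1 = 45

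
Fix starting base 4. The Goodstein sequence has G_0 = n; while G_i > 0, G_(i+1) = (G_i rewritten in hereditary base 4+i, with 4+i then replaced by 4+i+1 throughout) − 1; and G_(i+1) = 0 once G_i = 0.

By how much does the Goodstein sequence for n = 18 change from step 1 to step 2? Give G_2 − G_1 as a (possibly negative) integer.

10

[0] 18 ≡ 4^2 + 2 (base 4). Lift 5: 27. −1: 26.
[1] 26 ≡ 5^2 + 1 (base 5). Lift 6: 37. −1: 36.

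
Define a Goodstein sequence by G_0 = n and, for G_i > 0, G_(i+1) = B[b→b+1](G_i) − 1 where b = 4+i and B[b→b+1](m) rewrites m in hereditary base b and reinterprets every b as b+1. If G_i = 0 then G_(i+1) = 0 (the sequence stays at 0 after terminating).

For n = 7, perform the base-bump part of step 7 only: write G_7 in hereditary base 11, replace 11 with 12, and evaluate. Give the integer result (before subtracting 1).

4

[0] 7 ≡ 4 + 3 (base 4). Lift 5: 8. −1: 7.
[1] 7 ≡ 5 + 2 (base 5). Lift 6: 8. −1: 7.
[2] 7 ≡ 6 + 1 (base 6). Lift 7: 8. −1: 7.
[3] 7 ≡ 7 (base 7). Lift 8: 8. −1: 7.
[4] 7 ≡ 7 (base 8). Lift 9: 7. −1: 6.
[5] 6 ≡ 6 (base 9). Lift 10: 6. −1: 5.
[6] 5 ≡ 5 (base 10). Lift 11: 5. −1: 4.
[7] 4 ≡ 4 (base 11). Lift 12: 4. −1: 3.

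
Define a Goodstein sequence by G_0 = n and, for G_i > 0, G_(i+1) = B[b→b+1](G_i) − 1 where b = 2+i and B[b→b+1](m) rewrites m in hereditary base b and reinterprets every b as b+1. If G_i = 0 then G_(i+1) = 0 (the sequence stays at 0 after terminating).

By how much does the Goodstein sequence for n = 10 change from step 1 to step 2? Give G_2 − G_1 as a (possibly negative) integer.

942

i=0: 10 = 2^(2 + 1) + 2 (b=2); 2→3: 3^(3 + 1) + 3 = 84; 84−1 = 83
i=1: 83 = 3^(3 + 1) + 2 (b=3); 3→4: 4^(4 + 1) + 2 = 1026; 1026−1 = 1025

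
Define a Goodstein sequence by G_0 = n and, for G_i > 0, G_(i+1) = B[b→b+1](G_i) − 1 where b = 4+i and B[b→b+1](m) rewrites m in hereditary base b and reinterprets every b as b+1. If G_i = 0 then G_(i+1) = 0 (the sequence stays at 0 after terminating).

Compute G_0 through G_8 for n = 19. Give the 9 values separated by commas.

19, 27, 37, 49, 63, 69, 75, 81, 87

(0) 19|_4 = 4^2 + 3 ↦ 5^2 + 3|_5 = 28 ⇒ 27
(1) 27|_5 = 5^2 + 2 ↦ 6^2 + 2|_6 = 38 ⇒ 37
(2) 37|_6 = 6^2 + 1 ↦ 7^2 + 1|_7 = 50 ⇒ 49
(3) 49|_7 = 7^2 ↦ 8^2|_8 = 64 ⇒ 63
(4) 63|_8 = 7·8 + 7 ↦ 7·9 + 7|_9 = 70 ⇒ 69
(5) 69|_9 = 7·9 + 6 ↦ 7·10 + 6|_10 = 76 ⇒ 75
(6) 75|_10 = 7·10 + 5 ↦ 7·11 + 5|_11 = 82 ⇒ 81
(7) 81|_11 = 7·11 + 4 ↦ 7·12 + 4|_12 = 88 ⇒ 87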